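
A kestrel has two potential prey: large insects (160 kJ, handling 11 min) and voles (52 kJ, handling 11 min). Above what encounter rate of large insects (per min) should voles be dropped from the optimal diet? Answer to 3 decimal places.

At the threshold, the rate on large insects alone equals the profitability of voles: λ·160/(1 + λ·11) = 52/11 = 4.727.
Rearranging, λ(160 − 4.727×11) = 4.727, so λ = 4.727/108 = 0.04377 per min.

0.044 per min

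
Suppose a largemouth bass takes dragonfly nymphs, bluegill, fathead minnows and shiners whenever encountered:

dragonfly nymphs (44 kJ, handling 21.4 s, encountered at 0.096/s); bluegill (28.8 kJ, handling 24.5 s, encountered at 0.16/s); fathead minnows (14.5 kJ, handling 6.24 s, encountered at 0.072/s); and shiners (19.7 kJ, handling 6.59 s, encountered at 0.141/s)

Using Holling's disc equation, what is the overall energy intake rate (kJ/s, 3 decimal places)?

1.515 kJ/s

R = Σλ_iE_i / (1 + Σλ_ih_i)
Numerator: 0.096×44 + 0.16×28.8 + 0.072×14.5 + 0.141×19.7 = 12.65
Denominator: 1 + 0.096×21.4 + 0.16×24.5 + 0.072×6.24 + 0.141×6.59 = 8.353
R = 12.65/8.353 = 1.515 kJ/s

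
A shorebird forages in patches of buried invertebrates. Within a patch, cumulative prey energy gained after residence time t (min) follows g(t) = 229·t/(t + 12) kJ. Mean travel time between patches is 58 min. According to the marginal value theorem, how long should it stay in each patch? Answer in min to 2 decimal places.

Optimal t* satisfies g'(t*) = g(t*)/(T + t*).
g'(t) = 229·12/(t + 12)². Setting 229·12/(t+12)² = 229t/[(t+12)(58+t)] gives 12(58+t) = t(t+12), so t² = 12×58 = 696.
t* = √696 = 26.38 min.

26.38 min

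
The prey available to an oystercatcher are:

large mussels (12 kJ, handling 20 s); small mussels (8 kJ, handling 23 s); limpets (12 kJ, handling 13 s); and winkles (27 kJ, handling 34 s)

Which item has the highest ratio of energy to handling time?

In descending order of E/h:
limpets: 12/13 = 0.923 kJ/s
winkles: 27/34 = 0.794 kJ/s
large mussels: 12/20 = 0.6 kJ/s
small mussels: 8/23 = 0.348 kJ/s

limpets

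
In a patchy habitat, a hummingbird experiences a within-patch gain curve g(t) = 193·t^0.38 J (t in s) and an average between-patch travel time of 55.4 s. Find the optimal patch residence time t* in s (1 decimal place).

Maximise g(t)/(T+t): set derivative to zero → g'(t)(T+t) = g(t).
g'(t) = 0.38·193·t^-0.62. Setting 0.38·193·t^-0.62 = 193·t^0.38/(55.4+t) gives 0.38(55.4+t) = t, so 0.62·t = 0.38×55.4.
t* = 0.38×55.4/0.62 = 33.95 s.

34.0 s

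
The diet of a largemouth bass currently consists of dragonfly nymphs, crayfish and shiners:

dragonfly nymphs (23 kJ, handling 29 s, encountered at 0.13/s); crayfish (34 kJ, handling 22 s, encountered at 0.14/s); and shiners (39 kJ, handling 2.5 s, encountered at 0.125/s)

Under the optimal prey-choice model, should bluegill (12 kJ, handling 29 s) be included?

Intake rate on the current diet: R = (0.13×23 + 0.14×34 + 0.125×39) / (1 + 0.13×29 + 0.14×22 + 0.125×2.5) = 12.62/8.162 = 1.547 kJ/s.
bluegill: E/h = 12/29 = 0.4138 kJ/s.
Since 0.4138 < R, time spent handling bluegill is better spent searching.

No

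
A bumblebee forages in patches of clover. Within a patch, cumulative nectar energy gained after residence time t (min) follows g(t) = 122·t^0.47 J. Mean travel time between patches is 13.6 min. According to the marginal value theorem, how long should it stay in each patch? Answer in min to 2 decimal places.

12.06 min

Maximise g(t)/(T+t): set derivative to zero → g'(t)(T+t) = g(t).
g'(t) = 0.47·122·t^-0.53. Setting 0.47·122·t^-0.53 = 122·t^0.47/(13.6+t) gives 0.47(13.6+t) = t, so 0.53·t = 0.47×13.6.
t* = 0.47×13.6/0.53 = 12.06 min.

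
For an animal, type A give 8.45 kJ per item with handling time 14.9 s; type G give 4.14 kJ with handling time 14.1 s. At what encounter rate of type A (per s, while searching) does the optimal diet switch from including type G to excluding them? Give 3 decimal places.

0.072 per s

Drop type G once their profitability E₂/h₂ falls below the rate achievable on type A alone: E₂/h₂ = λE₁/(1 + λh₁).
Solve for λ: λE₁h₂ = E₂(1 + λh₁) → λ(E₁h₂ − E₂h₁) = E₂ → λ = E₂/(E₁h₂ − E₂h₁).
λ = 4.14/(8.45×14.1 − 4.14×14.9) = 4.14/57.46 = 0.07205 per s.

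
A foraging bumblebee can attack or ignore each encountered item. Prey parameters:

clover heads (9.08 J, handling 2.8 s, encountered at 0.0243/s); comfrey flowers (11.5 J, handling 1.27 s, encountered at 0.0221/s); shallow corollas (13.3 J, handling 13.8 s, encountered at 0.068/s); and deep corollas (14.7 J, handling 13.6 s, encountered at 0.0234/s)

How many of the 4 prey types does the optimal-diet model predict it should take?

E/h in descending order: comfrey flowers 9.06, clover heads 3.24, deep corollas 1.08, shallow corollas 0.964 J/s. The optimal diet is the largest prefix of this list for which every included type satisfies E_i/h_i > R on the types above it.
Rate on top 1: 0.2472. clover heads: 3.24 > 0.2472 → include.
Rate on top 2: 0.4332. deep corollas: 1.08 > 0.4332 → include.
Rate on top 3: 0.5789. shallow corollas: 0.964 > 0.5789 → include.
Optimal diet: comfrey flowers, clover heads, deep corollas, shallow corollas — 4 of 4 types.

4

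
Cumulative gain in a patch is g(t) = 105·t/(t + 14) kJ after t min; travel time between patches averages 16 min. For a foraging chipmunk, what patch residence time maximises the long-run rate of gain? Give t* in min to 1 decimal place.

Maximise g(t)/(T+t): set derivative to zero → g'(t)(T+t) = g(t).
g'(t) = 105·14/(t + 14)². Setting 105·14/(t+14)² = 105t/[(t+14)(16+t)] gives 14(16+t) = t(t+14), so t² = 14×16 = 224.
t* = √224 = 14.97 min.

15.0 min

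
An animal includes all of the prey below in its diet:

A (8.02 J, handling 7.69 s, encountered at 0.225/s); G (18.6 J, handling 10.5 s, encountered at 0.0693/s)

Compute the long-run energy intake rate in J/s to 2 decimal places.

Energy encountered per unit search time: 0.225×8.02 + 0.0693×18.6 = 3.093 J/s.
Handling time per unit search time: 0.225×7.69 + 0.0693×10.5 = 2.458.
Rate = 3.093/(1 + 2.458) = 0.8946 J/s.

0.89 J/s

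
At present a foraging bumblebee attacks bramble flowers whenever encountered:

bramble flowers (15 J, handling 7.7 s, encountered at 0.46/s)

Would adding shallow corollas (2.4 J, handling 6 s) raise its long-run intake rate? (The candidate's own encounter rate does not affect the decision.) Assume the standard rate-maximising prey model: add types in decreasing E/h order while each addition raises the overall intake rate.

On bramble flowers alone, R = ΣλE/(1+Σλh) = 6.9/4.542 = 1.519 J/s.
shallow corollas: E/h = 2.4/6 = 0.4 J/s.
0.4 < 1.519, so adding shallow corollas would lower the average — exclude it.

No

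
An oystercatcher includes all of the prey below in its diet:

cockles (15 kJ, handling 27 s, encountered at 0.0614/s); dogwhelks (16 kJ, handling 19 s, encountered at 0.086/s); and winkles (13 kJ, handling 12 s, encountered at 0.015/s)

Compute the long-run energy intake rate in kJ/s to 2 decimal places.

R = Σλ_iE_i / (1 + Σλ_ih_i)
Numerator: 0.0614×15 + 0.086×16 + 0.015×13 = 2.492
Denominator: 1 + 0.0614×27 + 0.086×19 + 0.015×12 = 4.472
R = 2.492/4.472 = 0.5573 kJ/s

0.56 kJ/s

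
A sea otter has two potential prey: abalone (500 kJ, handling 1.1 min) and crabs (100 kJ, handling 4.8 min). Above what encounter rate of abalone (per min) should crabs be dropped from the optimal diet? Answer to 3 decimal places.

At the threshold, the rate on abalone alone equals the profitability of crabs: λ·500/(1 + λ·1.1) = 100/4.8 = 20.83.
Rearranging, λ(500 − 20.83×1.1) = 20.83, so λ = 20.83/477.1 = 0.04367 per min.

0.044 per min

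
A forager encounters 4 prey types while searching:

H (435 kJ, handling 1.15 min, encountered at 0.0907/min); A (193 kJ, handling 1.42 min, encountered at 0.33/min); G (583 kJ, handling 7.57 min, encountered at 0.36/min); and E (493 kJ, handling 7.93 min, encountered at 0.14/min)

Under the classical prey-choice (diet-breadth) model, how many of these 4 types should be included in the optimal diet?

3

E/h in descending order: H 378, A 136, G 77, E 62.2 kJ/min. The optimal diet is the largest prefix of this list for which every included type satisfies E_i/h_i > R on the types above it.
Rate on top 1: 35.73. A: 136 > 35.73 → include.
Rate on top 2: 65.58. G: 77 > 65.58 → include.
Rate on top 3: 72.83. E: 62.2 < 72.83 → exclude; stop.
Optimal diet: H, A, G — 3 of 4 types.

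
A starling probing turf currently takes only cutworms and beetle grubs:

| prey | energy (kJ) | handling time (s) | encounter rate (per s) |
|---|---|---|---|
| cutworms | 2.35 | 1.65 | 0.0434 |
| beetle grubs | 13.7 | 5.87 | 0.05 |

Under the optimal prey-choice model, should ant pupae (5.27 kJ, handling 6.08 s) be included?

Yes

On cutworms and beetle grubs alone, R = ΣλE/(1+Σλh) = 0.787/1.365 = 0.5765 kJ/s.
Profitability of ant pupae: 5.27/6.08 = 0.8668 kJ/s.
Since 0.8668 > R, including ant pupae increases the long-run rate.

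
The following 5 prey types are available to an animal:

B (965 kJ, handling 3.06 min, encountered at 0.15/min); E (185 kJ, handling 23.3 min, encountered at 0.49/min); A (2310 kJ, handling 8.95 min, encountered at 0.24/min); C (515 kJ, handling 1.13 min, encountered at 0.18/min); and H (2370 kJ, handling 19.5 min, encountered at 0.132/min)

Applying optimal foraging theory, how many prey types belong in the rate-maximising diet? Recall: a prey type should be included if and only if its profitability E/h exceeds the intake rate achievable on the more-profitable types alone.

Rank by E/h (kJ/min): C 456, B 315, A 258, H 122, E 7.94. Include each in turn until the next type's E/h falls below the running intake rate.
Rate on top 1: 77.03. B: 315 > 77.03 → include.
Rate on top 2: 142.8. A: 258 > 142.8 → include.
Rate on top 3: 207.8. H: 122 < 207.8 → exclude; stop.
Optimal diet: C, B, A — 3 of 5 types.

3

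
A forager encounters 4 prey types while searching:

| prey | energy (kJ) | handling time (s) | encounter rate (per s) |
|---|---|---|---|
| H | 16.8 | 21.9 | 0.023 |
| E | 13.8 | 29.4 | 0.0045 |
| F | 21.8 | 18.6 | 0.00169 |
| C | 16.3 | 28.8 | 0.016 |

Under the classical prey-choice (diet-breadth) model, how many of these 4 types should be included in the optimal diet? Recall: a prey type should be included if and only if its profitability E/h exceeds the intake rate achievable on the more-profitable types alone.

4

Profitabilities (E/h, kJ/s): F 1.17, H 0.767, C 0.566, E 0.469. Add prey in this order while the next type's profitability exceeds the intake rate on those already taken.
Rate on top 1: 0.03572. H: 0.767 > 0.03572 → include.
Rate on top 2: 0.2757. C: 0.566 > 0.2757 → include.
Rate on top 3: 0.3427. E: 0.469 > 0.3427 → include.
Optimal diet: F, H, C, E — 4 of 4 types.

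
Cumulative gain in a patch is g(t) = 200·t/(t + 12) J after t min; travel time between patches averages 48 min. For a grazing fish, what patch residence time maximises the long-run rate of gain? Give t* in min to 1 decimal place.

24.0 min

Optimal t* satisfies g'(t*) = g(t*)/(T + t*).
g'(t) = 200·12/(t + 12)². Setting 200·12/(t+12)² = 200t/[(t+12)(48+t)] gives 12(48+t) = t(t+12), so t² = 12×48 = 576.
t* = √576 = 24 min.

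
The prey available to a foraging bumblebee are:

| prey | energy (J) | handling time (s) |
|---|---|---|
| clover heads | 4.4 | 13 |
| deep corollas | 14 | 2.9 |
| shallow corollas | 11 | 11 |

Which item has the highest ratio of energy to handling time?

In descending order of E/h:
deep corollas: 14/2.9 = 4.83 J/s
shallow corollas: 11/11 = 1 J/s
clover heads: 4.4/13 = 0.338 J/s

deep corollas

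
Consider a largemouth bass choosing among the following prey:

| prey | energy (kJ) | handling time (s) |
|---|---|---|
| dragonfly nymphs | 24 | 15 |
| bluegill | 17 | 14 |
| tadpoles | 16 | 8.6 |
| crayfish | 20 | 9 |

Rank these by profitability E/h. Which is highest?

In descending order of E/h:
crayfish: 20/9 = 2.22 kJ/s
tadpoles: 16/8.6 = 1.86 kJ/s
dragonfly nymphs: 24/15 = 1.6 kJ/s
bluegill: 17/14 = 1.21 kJ/s

crayfish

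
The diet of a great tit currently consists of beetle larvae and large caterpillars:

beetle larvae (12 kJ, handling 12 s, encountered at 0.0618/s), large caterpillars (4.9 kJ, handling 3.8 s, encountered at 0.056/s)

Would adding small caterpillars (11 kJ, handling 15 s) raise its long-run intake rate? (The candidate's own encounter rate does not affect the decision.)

Yes

Intake rate on the current diet: R = (0.0618×12 + 0.056×4.9) / (1 + 0.0618×12 + 0.056×3.8) = 1.016/1.954 = 0.5199 kJ/s.
Profitability of small caterpillars: 11/15 = 0.7333 kJ/s.
0.7333 > 0.5199, so adding small caterpillars raises the average — include it.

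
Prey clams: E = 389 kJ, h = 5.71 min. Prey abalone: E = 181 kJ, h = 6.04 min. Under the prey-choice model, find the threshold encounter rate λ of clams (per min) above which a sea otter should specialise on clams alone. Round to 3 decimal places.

0.138 per min

The zero-one rule: include abalone iff E₂/h₂ > λE₁/(1+λh₁). Equality gives the switch point.
λE₁h₂ = E₂ + λE₂h₁ ⇒ λ = E₂/(E₁h₂ − E₂h₁) = 181/(2350 − 1034) = 0.1375 per min.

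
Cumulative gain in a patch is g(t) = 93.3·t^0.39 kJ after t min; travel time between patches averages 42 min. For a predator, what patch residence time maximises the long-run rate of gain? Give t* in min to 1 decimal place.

By the marginal value theorem, leave when the instantaneous gain rate g'(t) equals the habitat-wide average g(t)/(T + t).
g'(t) = 0.39·93.3·t^-0.61. Setting 0.39·93.3·t^-0.61 = 93.3·t^0.39/(42+t) gives 0.39(42+t) = t, so 0.61·t = 0.39×42.
t* = 0.39×42/0.61 = 26.85 min.

26.9 min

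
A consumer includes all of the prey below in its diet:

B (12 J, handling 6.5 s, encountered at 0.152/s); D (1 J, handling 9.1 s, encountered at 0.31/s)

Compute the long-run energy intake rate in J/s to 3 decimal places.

0.444 J/s

R = Σλ_iE_i / (1 + Σλ_ih_i)
Numerator: 0.152×12 + 0.31×1 = 2.134
Denominator: 1 + 0.152×6.5 + 0.31×9.1 = 4.809
R = 2.134/4.809 = 0.4438 J/s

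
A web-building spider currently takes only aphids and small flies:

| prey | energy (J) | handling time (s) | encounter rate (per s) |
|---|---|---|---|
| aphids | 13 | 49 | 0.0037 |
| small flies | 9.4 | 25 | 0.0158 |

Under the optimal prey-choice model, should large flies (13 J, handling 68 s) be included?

Yes

Current rate: (0.0037×13 + 0.0158×9.4)/(1 + 0.0037×49 + 0.0158×25) = 0.1247 J/s.
Profitability of large flies: 13/68 = 0.1912 J/s.
Since 0.1912 > R, including large flies increases the long-run rate.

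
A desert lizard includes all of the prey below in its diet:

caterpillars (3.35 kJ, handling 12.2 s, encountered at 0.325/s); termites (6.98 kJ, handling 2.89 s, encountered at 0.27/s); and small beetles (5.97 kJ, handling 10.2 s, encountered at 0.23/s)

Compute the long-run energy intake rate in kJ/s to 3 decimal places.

Energy encountered per unit search time: 0.325×3.35 + 0.27×6.98 + 0.23×5.97 = 4.346 kJ/s.
Handling time per unit search time: 0.325×12.2 + 0.27×2.89 + 0.23×10.2 = 7.091.
Rate = 4.346/(1 + 7.091) = 0.5372 kJ/s.

0.537 kJ/s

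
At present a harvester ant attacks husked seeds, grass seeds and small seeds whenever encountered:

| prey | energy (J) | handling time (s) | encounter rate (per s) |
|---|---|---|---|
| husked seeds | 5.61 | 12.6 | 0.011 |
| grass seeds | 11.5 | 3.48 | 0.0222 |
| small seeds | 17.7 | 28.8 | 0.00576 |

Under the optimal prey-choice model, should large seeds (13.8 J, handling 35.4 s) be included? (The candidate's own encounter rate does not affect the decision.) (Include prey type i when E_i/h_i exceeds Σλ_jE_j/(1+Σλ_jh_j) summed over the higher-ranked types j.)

Yes

On husked seeds, grass seeds and small seeds alone, R = ΣλE/(1+Σλh) = 0.419/1.382 = 0.3032 J/s.
large seeds: E/h = 13.8/35.4 = 0.3898 J/s.
0.3898 > 0.3032, so adding large seeds raises the average — include it.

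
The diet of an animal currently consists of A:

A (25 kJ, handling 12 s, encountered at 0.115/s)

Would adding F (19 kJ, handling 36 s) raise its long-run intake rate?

No

On A alone, R = ΣλE/(1+Σλh) = 2.875/2.38 = 1.208 kJ/s.
F: E/h = 19/36 = 0.5278 kJ/s.
Since 0.5278 < R, time spent handling F is better spent searching.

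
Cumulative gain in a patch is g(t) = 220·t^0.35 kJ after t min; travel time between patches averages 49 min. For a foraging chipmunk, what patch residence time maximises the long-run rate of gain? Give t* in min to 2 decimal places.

Maximise g(t)/(T+t): set derivative to zero → g'(t)(T+t) = g(t).
g'(t) = 0.35·220·t^-0.65. Setting 0.35·220·t^-0.65 = 220·t^0.35/(49+t) gives 0.35(49+t) = t, so 0.65·t = 0.35×49.
t* = 0.35×49/0.65 = 26.38 min.

26.38 min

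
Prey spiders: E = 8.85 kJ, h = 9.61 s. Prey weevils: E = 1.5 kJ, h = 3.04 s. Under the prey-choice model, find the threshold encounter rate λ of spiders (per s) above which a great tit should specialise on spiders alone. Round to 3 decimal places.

The zero-one rule: include weevils iff E₂/h₂ > λE₁/(1+λh₁). Equality gives the switch point.
λE₁h₂ = E₂ + λE₂h₁ ⇒ λ = E₂/(E₁h₂ − E₂h₁) = 1.5/(26.9 − 14.41) = 0.1201 per s.

0.120 per s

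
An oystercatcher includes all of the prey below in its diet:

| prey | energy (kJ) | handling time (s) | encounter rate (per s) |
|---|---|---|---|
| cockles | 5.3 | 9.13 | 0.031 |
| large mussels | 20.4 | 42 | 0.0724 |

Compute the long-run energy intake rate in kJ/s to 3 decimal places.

R = (0.031×5.3 + 0.0724×20.4) / (1 + 0.031×9.13 + 0.0724×42) = 1.641/4.324 = 0.3796 kJ/s.

0.380 kJ/s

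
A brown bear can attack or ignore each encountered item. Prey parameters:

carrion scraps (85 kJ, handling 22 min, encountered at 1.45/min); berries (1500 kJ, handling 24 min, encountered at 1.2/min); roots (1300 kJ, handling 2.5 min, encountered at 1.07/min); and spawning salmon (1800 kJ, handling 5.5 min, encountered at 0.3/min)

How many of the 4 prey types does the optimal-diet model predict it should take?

1

E/h in descending order: roots 520, spawning salmon 327, berries 62.5, carrion scraps 3.86 kJ/min. The optimal diet is the largest prefix of this list for which every included type satisfies E_i/h_i > R on the types above it.
Rate on top 1: 378.5. spawning salmon: 327 < 378.5 → exclude; stop.
Optimal diet: roots — 1 of 4 types.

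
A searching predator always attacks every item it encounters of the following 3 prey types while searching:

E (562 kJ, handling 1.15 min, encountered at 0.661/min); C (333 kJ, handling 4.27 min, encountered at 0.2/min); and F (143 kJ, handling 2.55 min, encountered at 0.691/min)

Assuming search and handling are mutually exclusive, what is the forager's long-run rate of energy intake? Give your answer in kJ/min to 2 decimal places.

122.69 kJ/min

R = Σλ_iE_i / (1 + Σλ_ih_i)
Numerator: 0.661×562 + 0.2×333 + 0.691×143 = 536.9
Denominator: 1 + 0.661×1.15 + 0.2×4.27 + 0.691×2.55 = 4.376
R = 536.9/4.376 = 122.7 kJ/min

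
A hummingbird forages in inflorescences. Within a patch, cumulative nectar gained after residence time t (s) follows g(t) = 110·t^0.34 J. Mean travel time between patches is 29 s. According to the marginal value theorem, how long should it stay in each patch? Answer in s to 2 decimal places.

14.94 s

Maximise g(t)/(T+t): set derivative to zero → g'(t)(T+t) = g(t).
g'(t) = 0.34·110·t^-0.66. Setting 0.34·110·t^-0.66 = 110·t^0.34/(29+t) gives 0.34(29+t) = t, so 0.66·t = 0.34×29.
t* = 0.34×29/0.66 = 14.94 s.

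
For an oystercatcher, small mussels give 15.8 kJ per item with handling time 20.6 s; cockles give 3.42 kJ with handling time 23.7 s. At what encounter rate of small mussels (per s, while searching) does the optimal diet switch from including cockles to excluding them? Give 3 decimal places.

0.011 per s

The zero-one rule: include cockles iff E₂/h₂ > λE₁/(1+λh₁). Equality gives the switch point.
λE₁h₂ = E₂ + λE₂h₁ ⇒ λ = E₂/(E₁h₂ − E₂h₁) = 3.42/(374.5 − 70.45) = 0.01125 per s.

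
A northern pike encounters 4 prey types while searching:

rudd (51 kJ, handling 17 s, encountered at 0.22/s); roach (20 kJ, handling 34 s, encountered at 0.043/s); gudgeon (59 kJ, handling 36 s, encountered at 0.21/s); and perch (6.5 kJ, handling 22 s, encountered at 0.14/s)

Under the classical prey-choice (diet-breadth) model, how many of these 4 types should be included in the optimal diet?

Rank by E/h (kJ/s): rudd 3, gudgeon 1.64, roach 0.588, perch 0.295. Include each in turn until the next type's E/h falls below the running intake rate.
Rate on top 1: 2.367. gudgeon: 1.64 < 2.367 → exclude; stop.
Optimal diet: rudd — 1 of 4 types.

1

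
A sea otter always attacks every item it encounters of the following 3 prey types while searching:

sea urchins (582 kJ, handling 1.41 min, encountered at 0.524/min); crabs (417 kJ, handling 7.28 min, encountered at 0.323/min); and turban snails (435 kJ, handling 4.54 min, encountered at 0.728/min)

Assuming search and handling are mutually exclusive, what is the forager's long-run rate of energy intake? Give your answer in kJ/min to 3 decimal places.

Energy encountered per unit search time: 0.524×582 + 0.323×417 + 0.728×435 = 756.3 kJ/min.
Handling time per unit search time: 0.524×1.41 + 0.323×7.28 + 0.728×4.54 = 6.395.
Rate = 756.3/(1 + 6.395) = 102.3 kJ/min.

102.272 kJ/min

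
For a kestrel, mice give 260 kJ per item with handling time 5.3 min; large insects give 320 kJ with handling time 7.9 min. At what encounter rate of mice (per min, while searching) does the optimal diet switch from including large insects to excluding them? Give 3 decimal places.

Drop large insects once their profitability E₂/h₂ falls below the rate achievable on mice alone: E₂/h₂ = λE₁/(1 + λh₁).
Solve for λ: λE₁h₂ = E₂(1 + λh₁) → λ(E₁h₂ − E₂h₁) = E₂ → λ = E₂/(E₁h₂ − E₂h₁).
λ = 320/(260×7.9 − 320×5.3) = 320/358 = 0.8939 per min.

0.894 per min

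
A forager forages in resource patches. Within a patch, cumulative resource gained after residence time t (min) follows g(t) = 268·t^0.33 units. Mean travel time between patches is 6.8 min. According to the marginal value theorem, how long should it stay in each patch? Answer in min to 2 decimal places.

Optimal t* satisfies g'(t*) = g(t*)/(T + t*).
g'(t) = 0.33·268·t^-0.67. Setting 0.33·268·t^-0.67 = 268·t^0.33/(6.8+t) gives 0.33(6.8+t) = t, so 0.67·t = 0.33×6.8.
t* = 0.33×6.8/0.67 = 3.349 min.

3.35 min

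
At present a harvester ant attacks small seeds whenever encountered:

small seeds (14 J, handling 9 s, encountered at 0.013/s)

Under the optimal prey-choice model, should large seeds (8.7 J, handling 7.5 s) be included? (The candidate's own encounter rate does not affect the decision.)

On small seeds alone, R = ΣλE/(1+Σλh) = 0.182/1.117 = 0.1629 J/s.
Profitability of large seeds: 8.7/7.5 = 1.16 J/s.
Since 1.16 > R, including large seeds increases the long-run rate.

Yes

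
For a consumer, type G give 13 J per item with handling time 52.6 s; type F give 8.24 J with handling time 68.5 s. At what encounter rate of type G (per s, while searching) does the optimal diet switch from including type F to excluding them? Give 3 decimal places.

0.018 per s

The zero-one rule: include type F iff E₂/h₂ > λE₁/(1+λh₁). Equality gives the switch point.
λE₁h₂ = E₂ + λE₂h₁ ⇒ λ = E₂/(E₁h₂ − E₂h₁) = 8.24/(890.5 − 433.4) = 0.01803 per s.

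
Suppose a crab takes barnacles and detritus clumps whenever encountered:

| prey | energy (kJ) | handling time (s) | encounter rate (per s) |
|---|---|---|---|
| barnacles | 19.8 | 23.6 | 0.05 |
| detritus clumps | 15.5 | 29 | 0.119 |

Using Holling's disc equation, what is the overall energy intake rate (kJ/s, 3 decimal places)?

R = (0.05×19.8 + 0.119×15.5) / (1 + 0.05×23.6 + 0.119×29) = 2.835/5.631 = 0.5034 kJ/s.

0.503 kJ/s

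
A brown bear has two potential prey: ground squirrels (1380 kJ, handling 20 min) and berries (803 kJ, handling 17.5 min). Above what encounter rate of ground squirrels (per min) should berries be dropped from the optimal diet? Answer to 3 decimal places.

Drop berries once their profitability E₂/h₂ falls below the rate achievable on ground squirrels alone: E₂/h₂ = λE₁/(1 + λh₁).
Solve for λ: λE₁h₂ = E₂(1 + λh₁) → λ(E₁h₂ − E₂h₁) = E₂ → λ = E₂/(E₁h₂ − E₂h₁).
λ = 803/(1380×17.5 − 803×20) = 803/8090 = 0.09926 per min.

0.099 per min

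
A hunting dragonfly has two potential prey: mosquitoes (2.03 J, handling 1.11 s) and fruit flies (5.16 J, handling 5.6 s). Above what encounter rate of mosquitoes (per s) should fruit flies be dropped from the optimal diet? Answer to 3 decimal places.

The zero-one rule: include fruit flies iff E₂/h₂ > λE₁/(1+λh₁). Equality gives the switch point.
λE₁h₂ = E₂ + λE₂h₁ ⇒ λ = E₂/(E₁h₂ − E₂h₁) = 5.16/(11.37 − 5.728) = 0.9148 per s.

0.915 per s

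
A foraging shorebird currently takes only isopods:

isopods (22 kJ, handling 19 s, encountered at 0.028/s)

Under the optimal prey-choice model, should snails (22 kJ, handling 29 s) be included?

Yes

On isopods alone, R = ΣλE/(1+Σλh) = 0.616/1.532 = 0.4021 kJ/s.
snails: E/h = 22/29 = 0.7586 kJ/s.
0.7586 > 0.4021, so adding snails raises the average — include it.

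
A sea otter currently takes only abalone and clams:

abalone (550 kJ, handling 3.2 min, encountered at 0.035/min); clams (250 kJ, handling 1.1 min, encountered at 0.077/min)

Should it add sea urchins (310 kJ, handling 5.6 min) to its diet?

Yes

Current rate: (0.035×550 + 0.077×250)/(1 + 0.035×3.2 + 0.077×1.1) = 32.17 kJ/min.
Profitability of sea urchins: 310/5.6 = 55.36 kJ/min.
55.36 > 32.17, so adding sea urchins raises the average — include it.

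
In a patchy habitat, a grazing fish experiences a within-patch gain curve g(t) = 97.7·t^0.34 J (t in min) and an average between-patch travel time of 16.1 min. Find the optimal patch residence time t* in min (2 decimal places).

Optimal t* satisfies g'(t*) = g(t*)/(T + t*).
g'(t) = 0.34·97.7·t^-0.66. Setting 0.34·97.7·t^-0.66 = 97.7·t^0.34/(16.1+t) gives 0.34(16.1+t) = t, so 0.66·t = 0.34×16.1.
t* = 0.34×16.1/0.66 = 8.294 min.

8.29 min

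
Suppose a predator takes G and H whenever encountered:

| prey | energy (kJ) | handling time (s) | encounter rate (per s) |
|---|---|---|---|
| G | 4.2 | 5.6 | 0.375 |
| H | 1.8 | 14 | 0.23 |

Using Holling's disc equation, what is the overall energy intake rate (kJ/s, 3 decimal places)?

R = Σλ_iE_i / (1 + Σλ_ih_i)
Numerator: 0.375×4.2 + 0.23×1.8 = 1.989
Denominator: 1 + 0.375×5.6 + 0.23×14 = 6.32
R = 1.989/6.32 = 0.3147 kJ/s

0.315 kJ/s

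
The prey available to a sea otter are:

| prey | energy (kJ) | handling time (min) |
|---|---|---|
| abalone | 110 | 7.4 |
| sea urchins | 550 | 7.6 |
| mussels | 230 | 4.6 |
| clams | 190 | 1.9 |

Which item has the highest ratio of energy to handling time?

In descending order of E/h:
clams: 190/1.9 = 100 kJ/min
sea urchins: 550/7.6 = 72.4 kJ/min
mussels: 230/4.6 = 50 kJ/min
abalone: 110/7.4 = 14.9 kJ/min

clams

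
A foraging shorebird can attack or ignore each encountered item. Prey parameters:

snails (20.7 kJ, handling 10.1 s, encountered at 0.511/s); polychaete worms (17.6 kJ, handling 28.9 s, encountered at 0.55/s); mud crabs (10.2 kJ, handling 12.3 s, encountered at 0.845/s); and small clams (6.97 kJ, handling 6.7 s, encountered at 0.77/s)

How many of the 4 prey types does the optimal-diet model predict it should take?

E/h in descending order: snails 2.05, small clams 1.04, mud crabs 0.829, polychaete worms 0.609 kJ/s. The optimal diet is the largest prefix of this list for which every included type satisfies E_i/h_i > R on the types above it.
Rate on top 1: 1.717. small clams: 1.04 < 1.717 → exclude; stop.
Optimal diet: snails — 1 of 4 types.

1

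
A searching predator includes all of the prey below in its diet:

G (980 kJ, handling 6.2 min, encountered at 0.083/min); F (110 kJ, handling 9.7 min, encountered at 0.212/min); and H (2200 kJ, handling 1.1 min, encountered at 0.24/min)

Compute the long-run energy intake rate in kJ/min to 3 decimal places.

164.970 kJ/min

Energy encountered per unit search time: 0.083×980 + 0.212×110 + 0.24×2200 = 632.7 kJ/min.
Handling time per unit search time: 0.083×6.2 + 0.212×9.7 + 0.24×1.1 = 2.835.
Rate = 632.7/(1 + 2.835) = 165 kJ/min.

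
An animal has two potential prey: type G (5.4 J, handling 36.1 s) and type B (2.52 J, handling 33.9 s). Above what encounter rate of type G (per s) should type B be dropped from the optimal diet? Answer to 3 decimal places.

Drop type B once their profitability E₂/h₂ falls below the rate achievable on type G alone: E₂/h₂ = λE₁/(1 + λh₁).
Solve for λ: λE₁h₂ = E₂(1 + λh₁) → λ(E₁h₂ − E₂h₁) = E₂ → λ = E₂/(E₁h₂ − E₂h₁).
λ = 2.52/(5.4×33.9 − 2.52×36.1) = 2.52/92.09 = 0.02737 per s.

0.027 per s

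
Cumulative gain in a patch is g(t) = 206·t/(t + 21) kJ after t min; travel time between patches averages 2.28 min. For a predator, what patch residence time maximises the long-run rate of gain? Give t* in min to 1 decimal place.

Maximise g(t)/(T+t): set derivative to zero → g'(t)(T+t) = g(t).
g'(t) = 206·21/(t + 21)². Setting 206·21/(t+21)² = 206t/[(t+21)(2.28+t)] gives 21(2.28+t) = t(t+21), so t² = 21×2.28 = 47.88.
t* = √47.88 = 6.92 min.

6.9 min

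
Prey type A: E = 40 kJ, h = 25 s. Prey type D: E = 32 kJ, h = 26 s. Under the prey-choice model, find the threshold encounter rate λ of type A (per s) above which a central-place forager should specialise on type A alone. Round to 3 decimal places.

Drop type D once their profitability E₂/h₂ falls below the rate achievable on type A alone: E₂/h₂ = λE₁/(1 + λh₁).
Solve for λ: λE₁h₂ = E₂(1 + λh₁) → λ(E₁h₂ − E₂h₁) = E₂ → λ = E₂/(E₁h₂ − E₂h₁).
λ = 32/(40×26 − 32×25) = 32/240 = 0.1333 per s.

0.133 per s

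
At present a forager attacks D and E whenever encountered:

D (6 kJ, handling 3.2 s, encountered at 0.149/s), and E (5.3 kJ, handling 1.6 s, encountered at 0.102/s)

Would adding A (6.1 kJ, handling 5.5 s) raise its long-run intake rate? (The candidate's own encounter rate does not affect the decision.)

Yes

Intake rate on the current diet: R = (0.149×6 + 0.102×5.3) / (1 + 0.149×3.2 + 0.102×1.6) = 1.435/1.64 = 0.8748 kJ/s.
Profitability of A: 6.1/5.5 = 1.109 kJ/s.
Since 1.109 > R, including A increases the long-run rate.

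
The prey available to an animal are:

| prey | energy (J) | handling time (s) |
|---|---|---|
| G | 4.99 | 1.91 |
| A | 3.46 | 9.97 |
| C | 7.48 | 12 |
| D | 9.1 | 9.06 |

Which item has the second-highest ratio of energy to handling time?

Profitability E/h (J/s): G = 4.99/1.91 = 2.61, A = 3.46/9.97 = 0.347, C = 7.48/12 = 0.623, D = 9.1/9.06 = 1.
Ranked: G > D > C > A.

D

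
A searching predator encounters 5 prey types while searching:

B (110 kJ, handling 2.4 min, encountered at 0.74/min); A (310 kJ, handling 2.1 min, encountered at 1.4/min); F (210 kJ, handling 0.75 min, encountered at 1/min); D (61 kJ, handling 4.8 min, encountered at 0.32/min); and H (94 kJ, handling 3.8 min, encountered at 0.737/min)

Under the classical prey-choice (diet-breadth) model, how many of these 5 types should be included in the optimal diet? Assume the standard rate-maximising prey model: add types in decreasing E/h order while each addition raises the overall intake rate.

2

Rank by E/h (kJ/min): F 280, A 148, B 45.8, H 24.7, D 12.7. Include each in turn until the next type's E/h falls below the running intake rate.
Rate on top 1: 120. A: 148 > 120 → include.
Rate on top 2: 137.3. B: 45.8 < 137.3 → exclude; stop.
Optimal diet: F, A — 2 of 5 types.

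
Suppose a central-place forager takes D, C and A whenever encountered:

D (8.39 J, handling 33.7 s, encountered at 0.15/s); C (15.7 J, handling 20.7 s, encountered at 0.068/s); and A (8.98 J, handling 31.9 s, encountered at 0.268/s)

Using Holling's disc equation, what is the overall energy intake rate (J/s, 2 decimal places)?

Energy encountered per unit search time: 0.15×8.39 + 0.068×15.7 + 0.268×8.98 = 4.733 J/s.
Handling time per unit search time: 0.15×33.7 + 0.068×20.7 + 0.268×31.9 = 15.01.
Rate = 4.733/(1 + 15.01) = 0.2956 J/s.

0.30 J/s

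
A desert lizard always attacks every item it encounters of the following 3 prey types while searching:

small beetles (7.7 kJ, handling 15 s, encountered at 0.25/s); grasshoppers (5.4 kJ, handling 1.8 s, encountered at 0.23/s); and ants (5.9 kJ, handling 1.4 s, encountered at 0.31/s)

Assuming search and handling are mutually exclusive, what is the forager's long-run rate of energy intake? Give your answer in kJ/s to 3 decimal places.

Energy encountered per unit search time: 0.25×7.7 + 0.23×5.4 + 0.31×5.9 = 4.996 kJ/s.
Handling time per unit search time: 0.25×15 + 0.23×1.8 + 0.31×1.4 = 4.598.
Rate = 4.996/(1 + 4.598) = 0.8925 kJ/s.

0.892 kJ/s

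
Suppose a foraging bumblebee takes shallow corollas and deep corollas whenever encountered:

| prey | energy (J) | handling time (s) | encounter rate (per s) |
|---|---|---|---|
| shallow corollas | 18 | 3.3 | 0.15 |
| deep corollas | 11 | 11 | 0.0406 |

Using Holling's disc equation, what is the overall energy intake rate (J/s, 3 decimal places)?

R = Σλ_iE_i / (1 + Σλ_ih_i)
Numerator: 0.15×18 + 0.0406×11 = 3.147
Denominator: 1 + 0.15×3.3 + 0.0406×11 = 1.942
R = 3.147/1.942 = 1.621 J/s

1.621 J/s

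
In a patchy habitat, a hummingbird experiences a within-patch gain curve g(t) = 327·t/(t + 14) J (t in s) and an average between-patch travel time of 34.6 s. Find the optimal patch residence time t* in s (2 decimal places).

22.01 s

Maximise g(t)/(T+t): set derivative to zero → g'(t)(T+t) = g(t).
g'(t) = 327·14/(t + 14)². Setting 327·14/(t+14)² = 327t/[(t+14)(34.6+t)] gives 14(34.6+t) = t(t+14), so t² = 14×34.6 = 484.4.
t* = √484.4 = 22.01 s.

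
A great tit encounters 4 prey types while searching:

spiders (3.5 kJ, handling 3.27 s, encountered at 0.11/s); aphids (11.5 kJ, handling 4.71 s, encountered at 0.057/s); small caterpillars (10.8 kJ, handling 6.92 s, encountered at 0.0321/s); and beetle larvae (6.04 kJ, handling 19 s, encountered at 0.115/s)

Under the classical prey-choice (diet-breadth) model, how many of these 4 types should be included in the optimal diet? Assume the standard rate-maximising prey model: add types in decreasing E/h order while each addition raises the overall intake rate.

3

Rank by E/h (kJ/s): aphids 2.44, small caterpillars 1.56, spiders 1.07, beetle larvae 0.318. Include each in turn until the next type's E/h falls below the running intake rate.
Rate on top 1: 0.5168. small caterpillars: 1.56 > 0.5168 → include.
Rate on top 2: 0.6723. spiders: 1.07 > 0.6723 → include.
Rate on top 3: 0.7497. beetle larvae: 0.318 < 0.7497 → exclude; stop.
Optimal diet: aphids, small caterpillars, spiders — 3 of 4 types.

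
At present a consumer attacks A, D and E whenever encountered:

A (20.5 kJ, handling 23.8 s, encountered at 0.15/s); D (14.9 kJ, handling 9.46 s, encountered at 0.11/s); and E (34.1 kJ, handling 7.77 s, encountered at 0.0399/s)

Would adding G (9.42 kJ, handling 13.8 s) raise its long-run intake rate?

No

Current rate: (0.15×20.5 + 0.11×14.9 + 0.0399×34.1)/(1 + 0.15×23.8 + 0.11×9.46 + 0.0399×7.77) = 1.026 kJ/s.
G: E/h = 9.42/13.8 = 0.6826 kJ/s.
Since 0.6826 < R, time spent handling G is better spent searching.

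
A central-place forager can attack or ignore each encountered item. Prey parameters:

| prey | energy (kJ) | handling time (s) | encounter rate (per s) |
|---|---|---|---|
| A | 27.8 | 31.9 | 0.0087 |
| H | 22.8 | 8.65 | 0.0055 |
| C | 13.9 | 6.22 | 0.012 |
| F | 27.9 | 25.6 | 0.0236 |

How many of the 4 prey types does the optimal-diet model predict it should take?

4

Rank by E/h (kJ/s): H 2.64, C 2.23, F 1.09, A 0.871. Include each in turn until the next type's E/h falls below the running intake rate.
Rate on top 1: 0.1197. C: 2.23 > 0.1197 → include.
Rate on top 2: 0.2604. F: 1.09 > 0.2604 → include.
Rate on top 3: 0.5507. A: 0.871 > 0.5507 → include.
Optimal diet: H, C, F, A — 4 of 4 types.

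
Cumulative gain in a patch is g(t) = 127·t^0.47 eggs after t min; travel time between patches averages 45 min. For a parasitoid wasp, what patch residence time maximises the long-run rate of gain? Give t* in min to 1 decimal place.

Maximise g(t)/(T+t): set derivative to zero → g'(t)(T+t) = g(t).
g'(t) = 0.47·127·t^-0.53. Setting 0.47·127·t^-0.53 = 127·t^0.47/(45+t) gives 0.47(45+t) = t, so 0.53·t = 0.47×45.
t* = 0.47×45/0.53 = 39.91 min.

39.9 min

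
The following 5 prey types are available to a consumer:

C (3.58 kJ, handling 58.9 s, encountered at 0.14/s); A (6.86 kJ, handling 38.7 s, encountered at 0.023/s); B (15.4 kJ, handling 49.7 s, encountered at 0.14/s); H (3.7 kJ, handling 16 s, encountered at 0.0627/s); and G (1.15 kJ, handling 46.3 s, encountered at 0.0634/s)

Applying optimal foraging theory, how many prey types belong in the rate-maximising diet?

Profitabilities (E/h, kJ/s): B 0.31, H 0.231, A 0.177, C 0.0608, G 0.0248. Add prey in this order while the next type's profitability exceeds the intake rate on those already taken.
Rate on top 1: 0.2709. H: 0.231 < 0.2709 → exclude; stop.
Optimal diet: B — 1 of 5 types.

1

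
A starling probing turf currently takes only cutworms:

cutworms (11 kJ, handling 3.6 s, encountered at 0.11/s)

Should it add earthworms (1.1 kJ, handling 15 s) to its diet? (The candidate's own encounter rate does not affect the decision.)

No

Current rate: (0.11×11)/(1 + 0.11×3.6) = 0.8668 kJ/s.
Profitability of earthworms: 1.1/15 = 0.07333 kJ/s.
Since 0.07333 < R, time spent handling earthworms is better spent searching.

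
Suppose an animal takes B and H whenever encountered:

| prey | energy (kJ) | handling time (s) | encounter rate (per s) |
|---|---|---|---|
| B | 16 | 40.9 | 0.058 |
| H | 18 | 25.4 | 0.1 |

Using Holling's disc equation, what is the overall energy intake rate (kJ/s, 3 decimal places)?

0.461 kJ/s

R = Σλ_iE_i / (1 + Σλ_ih_i)
Numerator: 0.058×16 + 0.1×18 = 2.728
Denominator: 1 + 0.058×40.9 + 0.1×25.4 = 5.912
R = 2.728/5.912 = 0.4614 kJ/s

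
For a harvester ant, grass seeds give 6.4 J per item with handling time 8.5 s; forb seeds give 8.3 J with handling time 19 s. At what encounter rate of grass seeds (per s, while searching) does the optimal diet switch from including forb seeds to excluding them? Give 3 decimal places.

At the threshold, the rate on grass seeds alone equals the profitability of forb seeds: λ·6.4/(1 + λ·8.5) = 8.3/19 = 0.4368.
Rearranging, λ(6.4 − 0.4368×8.5) = 0.4368, so λ = 0.4368/2.687 = 0.1626 per s.

0.163 per s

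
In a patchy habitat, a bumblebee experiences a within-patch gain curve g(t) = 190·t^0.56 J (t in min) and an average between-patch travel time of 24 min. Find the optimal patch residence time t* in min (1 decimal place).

By the marginal value theorem, leave when the instantaneous gain rate g'(t) equals the habitat-wide average g(t)/(T + t).
g'(t) = 0.56·190·t^-0.44. Setting 0.56·190·t^-0.44 = 190·t^0.56/(24+t) gives 0.56(24+t) = t, so 0.44·t = 0.56×24.
t* = 0.56×24/0.44 = 30.55 min.

30.5 min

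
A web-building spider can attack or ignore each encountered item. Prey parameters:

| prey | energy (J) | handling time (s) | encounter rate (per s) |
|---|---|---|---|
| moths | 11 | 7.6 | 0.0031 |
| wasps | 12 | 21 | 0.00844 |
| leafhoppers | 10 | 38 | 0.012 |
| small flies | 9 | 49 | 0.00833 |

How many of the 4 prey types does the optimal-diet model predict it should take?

4

Rank by E/h (J/s): moths 1.45, wasps 0.571, leafhoppers 0.263, small flies 0.184. Include each in turn until the next type's E/h falls below the running intake rate.
Rate on top 1: 0.03332. wasps: 0.571 > 0.03332 → include.
Rate on top 2: 0.1127. leafhoppers: 0.263 > 0.1127 → include.
Rate on top 3: 0.1541. small flies: 0.184 > 0.1541 → include.
Optimal diet: moths, wasps, leafhoppers, small flies — 4 of 4 types.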